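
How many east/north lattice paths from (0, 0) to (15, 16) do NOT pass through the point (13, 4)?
Number of paths = 300323615

Total paths from (0, 0) to (15, 16): C(31, 15) = 300540195. Paths through (13, 4): (paths (0, 0) → (13, 4)) × (paths (13, 4) → (15, 16)) = C(17, 13) · C(14, 2) = 2380 · 91 = 216580. Avoidance count = 300540195 − 216580 = 300323615.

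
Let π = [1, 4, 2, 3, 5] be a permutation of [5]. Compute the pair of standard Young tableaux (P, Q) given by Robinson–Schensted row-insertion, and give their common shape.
P = [1, 2, 3, 5] / [4];  Q = [1, 2, 4, 5] / [3];  common shape = (4, 1)

Row-insert the values π_1, π_2, … into P one at a time, bumping the leftmost entry strictly greater than the inserted value down to the next row. The recording tableau Q records, in position (i, j), the step at which that cell was added to P.
  Insert 1 (step 1): P = [1];  Q = [1]
  Insert 4 (step 2): P = [1, 4];  Q = [1, 2]
  Insert 2 (step 3): P = [1, 2] / [4];  Q = [1, 2] / [3]
  Insert 3 (step 4): P = [1, 2, 3] / [4];  Q = [1, 2, 4] / [3]
  Insert 5 (step 5): P = [1, 2, 3, 5] / [4];  Q = [1, 2, 4, 5] / [3]
Final shape: (4, 1).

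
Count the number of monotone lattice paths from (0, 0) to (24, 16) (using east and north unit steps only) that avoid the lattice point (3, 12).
Number of paths = 62846345900

Total paths from (0, 0) to (24, 16): C(40, 24) = 62852101650. Paths through (3, 12): (paths (0, 0) → (3, 12)) × (paths (3, 12) → (24, 16)) = C(15, 3) · C(25, 21) = 455 · 12650 = 5755750. Avoidance count = 62852101650 − 5755750 = 62846345900.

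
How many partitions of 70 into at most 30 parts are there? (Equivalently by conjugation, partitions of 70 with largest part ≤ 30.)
p(70, parts ≤ 30) = 3910071

Use the recurrence p(n, m) = p(n, m−1) + p(n−m, m): either the largest part is < m (count p(n, m−1)) or the largest part is exactly m (remove one copy of m, count p(n−m, m)). With p(0, ·) = 1 this gives p(70, parts ≤ 30) = 3910071. (By conjugating Young diagrams, this also counts partitions of 70 into at most 30 parts.)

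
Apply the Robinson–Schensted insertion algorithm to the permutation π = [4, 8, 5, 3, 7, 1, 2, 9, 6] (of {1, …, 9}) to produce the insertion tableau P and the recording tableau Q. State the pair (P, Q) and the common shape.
P = [1, 2, 6, 9] / [3, 5, 7] / [4] / [8];  Q = [1, 2, 5, 8] / [3, 7, 9] / [4] / [6];  common shape = (4, 3, 1, 1)

Row-insert the values π_1, π_2, … into P one at a time, bumping the leftmost entry strictly greater than the inserted value down to the next row. The recording tableau Q records, in position (i, j), the step at which that cell was added to P.
  Insert 4 (step 1): P = [4];  Q = [1]
  Insert 8 (step 2): P = [4, 8];  Q = [1, 2]
  Insert 5 (step 3): P = [4, 5] / [8];  Q = [1, 2] / [3]
  Insert 3 (step 4): P = [3, 5] / [4] / [8];  Q = [1, 2] / [3] / [4]
  Insert 7 (step 5): P = [3, 5, 7] / [4] / [8];  Q = [1, 2, 5] / [3] / [4]
  Insert 1 (step 6): P = [1, 5, 7] / [3] / [4] / [8];  Q = [1, 2, 5] / [3] / [4] / [6]
  Insert 2 (step 7): P = [1, 2, 7] / [3, 5] / [4] / [8];  Q = [1, 2, 5] / [3, 7] / [4] / [6]
  Insert 9 (step 8): P = [1, 2, 7, 9] / [3, 5] / [4] / [8];  Q = [1, 2, 5, 8] / [3, 7] / [4] / [6]
  Insert 6 (step 9): P = [1, 2, 6, 9] / [3, 5, 7] / [4] / [8];  Q = [1, 2, 5, 8] / [3, 7, 9] / [4] / [6]
Final shape: (4, 3, 1, 1).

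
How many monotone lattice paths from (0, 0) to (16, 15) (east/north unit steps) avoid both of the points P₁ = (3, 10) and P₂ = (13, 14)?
Number of paths = 219001691

Inclusion–exclusion. Total paths: C(31, 16) = 300540195. Through P₁: C(13, 3)·C(18, 13) = 2450448. Through P₂: C(27, 13)·C(4, 3) = 80233200. Since P₁ is strictly southwest of P₂, a monotone path through both must visit P₁ then P₂; paths through both = C(13, 3)·C(14, 10)·C(4, 3) = 1145144. Avoid both = 300540195 − 2450448 − 80233200 + 1145144 = 219001691.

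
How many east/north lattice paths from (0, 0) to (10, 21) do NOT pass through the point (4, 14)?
Number of paths = 39101205

Total paths from (0, 0) to (10, 21): C(31, 10) = 44352165. Paths through (4, 14): (paths (0, 0) → (4, 14)) × (paths (4, 14) → (10, 21)) = C(18, 4) · C(13, 6) = 3060 · 1716 = 5250960. Avoidance count = 44352165 − 5250960 = 39101205.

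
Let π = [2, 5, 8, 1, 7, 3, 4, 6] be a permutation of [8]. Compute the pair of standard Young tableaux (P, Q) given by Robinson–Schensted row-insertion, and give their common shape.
P = [1, 3, 4, 6] / [2, 5, 7] / [8];  Q = [1, 2, 3, 8] / [4, 5, 7] / [6];  common shape = (4, 3, 1)

Row-insert the values π_1, π_2, … into P one at a time, bumping the leftmost entry strictly greater than the inserted value down to the next row. The recording tableau Q records, in position (i, j), the step at which that cell was added to P.
  Insert 2 (step 1): P = [2];  Q = [1]
  Insert 5 (step 2): P = [2, 5];  Q = [1, 2]
  Insert 8 (step 3): P = [2, 5, 8];  Q = [1, 2, 3]
  Insert 1 (step 4): P = [1, 5, 8] / [2];  Q = [1, 2, 3] / [4]
  Insert 7 (step 5): P = [1, 5, 7] / [2, 8];  Q = [1, 2, 3] / [4, 5]
  Insert 3 (step 6): P = [1, 3, 7] / [2, 5] / [8];  Q = [1, 2, 3] / [4, 5] / [6]
  Insert 4 (step 7): P = [1, 3, 4] / [2, 5, 7] / [8];  Q = [1, 2, 3] / [4, 5, 7] / [6]
  Insert 6 (step 8): P = [1, 3, 4, 6] / [2, 5, 7] / [8];  Q = [1, 2, 3, 8] / [4, 5, 7] / [6]
Final shape: (4, 3, 1).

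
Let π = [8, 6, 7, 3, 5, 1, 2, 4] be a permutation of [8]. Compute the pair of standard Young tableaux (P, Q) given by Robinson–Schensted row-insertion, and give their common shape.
P = [1, 2, 4] / [3, 5] / [6, 7] / [8];  Q = [1, 3, 8] / [2, 5] / [4, 7] / [6];  common shape = (3, 2, 2, 1)

Row-insert the values π_1, π_2, … into P one at a time, bumping the leftmost entry strictly greater than the inserted value down to the next row. The recording tableau Q records, in position (i, j), the step at which that cell was added to P.
  Insert 8 (step 1): P = [8];  Q = [1]
  Insert 6 (step 2): P = [6] / [8];  Q = [1] / [2]
  Insert 7 (step 3): P = [6, 7] / [8];  Q = [1, 3] / [2]
  Insert 3 (step 4): P = [3, 7] / [6] / [8];  Q = [1, 3] / [2] / [4]
  Insert 5 (step 5): P = [3, 5] / [6, 7] / [8];  Q = [1, 3] / [2, 5] / [4]
  Insert 1 (step 6): P = [1, 5] / [3, 7] / [6] / [8];  Q = [1, 3] / [2, 5] / [4] / [6]
  Insert 2 (step 7): P = [1, 2] / [3, 5] / [6, 7] / [8];  Q = [1, 3] / [2, 5] / [4, 7] / [6]
  Insert 4 (step 8): P = [1, 2, 4] / [3, 5] / [6, 7] / [8];  Q = [1, 3, 8] / [2, 5] / [4, 7] / [6]
Final shape: (3, 2, 2, 1).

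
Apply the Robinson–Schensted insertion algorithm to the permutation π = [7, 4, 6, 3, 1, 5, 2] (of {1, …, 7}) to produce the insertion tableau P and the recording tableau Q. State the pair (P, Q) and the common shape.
P = [1, 2] / [3, 5] / [4, 6] / [7];  Q = [1, 3] / [2, 6] / [4, 7] / [5];  common shape = (2, 2, 2, 1)

Row-insert the values π_1, π_2, … into P one at a time, bumping the leftmost entry strictly greater than the inserted value down to the next row. The recording tableau Q records, in position (i, j), the step at which that cell was added to P.
  Insert 7 (step 1): P = [7];  Q = [1]
  Insert 4 (step 2): P = [4] / [7];  Q = [1] / [2]
  Insert 6 (step 3): P = [4, 6] / [7];  Q = [1, 3] / [2]
  Insert 3 (step 4): P = [3, 6] / [4] / [7];  Q = [1, 3] / [2] / [4]
  Insert 1 (step 5): P = [1, 6] / [3] / [4] / [7];  Q = [1, 3] / [2] / [4] / [5]
  Insert 5 (step 6): P = [1, 5] / [3, 6] / [4] / [7];  Q = [1, 3] / [2, 6] / [4] / [5]
  Insert 2 (step 7): P = [1, 2] / [3, 5] / [4, 6] / [7];  Q = [1, 3] / [2, 6] / [4, 7] / [5]
Final shape: (2, 2, 2, 1).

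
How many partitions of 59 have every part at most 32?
p(59, parts ≤ 32) = 820088

Use the recurrence p(n, m) = p(n, m−1) + p(n−m, m): either the largest part is < m (count p(n, m−1)) or the largest part is exactly m (remove one copy of m, count p(n−m, m)). With p(0, ·) = 1 this gives p(59, parts ≤ 32) = 820088. (By conjugating Young diagrams, this also counts partitions of 59 into at most 32 parts.)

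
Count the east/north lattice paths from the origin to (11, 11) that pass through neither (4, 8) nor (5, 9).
Number of paths = 617696

Inclusion–exclusion. Total paths: C(22, 11) = 705432. Through P₁: C(12, 4)·C(10, 7) = 59400. Through P₂: C(14, 5)·C(8, 6) = 56056. Since P₁ is strictly southwest of P₂, a monotone path through both must visit P₁ then P₂; paths through both = C(12, 4)·C(2, 1)·C(8, 6) = 27720. Avoid both = 705432 − 59400 − 56056 + 27720 = 617696.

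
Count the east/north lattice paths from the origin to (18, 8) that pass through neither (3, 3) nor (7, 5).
Number of paths = 1073107

Inclusion–exclusion. Total paths: C(26, 18) = 1562275. Through P₁: C(6, 3)·C(20, 15) = 310080. Through P₂: C(12, 7)·C(14, 11) = 288288. Since P₁ is strictly southwest of P₂, a monotone path through both must visit P₁ then P₂; paths through both = C(6, 3)·C(6, 4)·C(14, 11) = 109200. Avoid both = 1562275 − 310080 − 288288 + 109200 = 1073107.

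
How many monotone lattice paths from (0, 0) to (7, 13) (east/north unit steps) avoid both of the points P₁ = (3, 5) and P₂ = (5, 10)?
Number of paths = 31530

Inclusion–exclusion. Total paths: C(20, 7) = 77520. Through P₁: C(8, 3)·C(12, 4) = 27720. Through P₂: C(15, 5)·C(5, 2) = 30030. Since P₁ is strictly southwest of P₂, a monotone path through both must visit P₁ then P₂; paths through both = C(8, 3)·C(7, 2)·C(5, 2) = 11760. Avoid both = 77520 − 27720 − 30030 + 11760 = 31530.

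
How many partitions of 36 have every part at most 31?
p(36, parts ≤ 31) = 17965

Use the recurrence p(n, m) = p(n, m−1) + p(n−m, m): either the largest part is < m (count p(n, m−1)) or the largest part is exactly m (remove one copy of m, count p(n−m, m)). With p(0, ·) = 1 this gives p(36, parts ≤ 31) = 17965. (By conjugating Young diagrams, this also counts partitions of 36 into at most 31 parts.)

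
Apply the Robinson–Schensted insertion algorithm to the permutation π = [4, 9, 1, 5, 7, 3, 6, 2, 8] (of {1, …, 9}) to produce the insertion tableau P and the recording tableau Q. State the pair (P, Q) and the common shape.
P = [1, 2, 6, 8] / [3, 5, 7] / [4] / [9];  Q = [1, 2, 5, 9] / [3, 4, 7] / [6] / [8];  common shape = (4, 3, 1, 1)

Row-insert the values π_1, π_2, … into P one at a time, bumping the leftmost entry strictly greater than the inserted value down to the next row. The recording tableau Q records, in position (i, j), the step at which that cell was added to P.
  Insert 4 (step 1): P = [4];  Q = [1]
  Insert 9 (step 2): P = [4, 9];  Q = [1, 2]
  Insert 1 (step 3): P = [1, 9] / [4];  Q = [1, 2] / [3]
  Insert 5 (step 4): P = [1, 5] / [4, 9];  Q = [1, 2] / [3, 4]
  Insert 7 (step 5): P = [1, 5, 7] / [4, 9];  Q = [1, 2, 5] / [3, 4]
  Insert 3 (step 6): P = [1, 3, 7] / [4, 5] / [9];  Q = [1, 2, 5] / [3, 4] / [6]
  Insert 6 (step 7): P = [1, 3, 6] / [4, 5, 7] / [9];  Q = [1, 2, 5] / [3, 4, 7] / [6]
  Insert 2 (step 8): P = [1, 2, 6] / [3, 5, 7] / [4] / [9];  Q = [1, 2, 5] / [3, 4, 7] / [6] / [8]
  Insert 8 (step 9): P = [1, 2, 6, 8] / [3, 5, 7] / [4] / [9];  Q = [1, 2, 5, 9] / [3, 4, 7] / [6] / [8]
Final shape: (4, 3, 1, 1).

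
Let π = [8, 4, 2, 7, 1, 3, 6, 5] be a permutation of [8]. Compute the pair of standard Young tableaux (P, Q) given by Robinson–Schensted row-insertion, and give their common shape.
P = [1, 3, 5] / [2, 6] / [4, 7] / [8];  Q = [1, 4, 7] / [2, 6] / [3, 8] / [5];  common shape = (3, 2, 2, 1)

Row-insert the values π_1, π_2, … into P one at a time, bumping the leftmost entry strictly greater than the inserted value down to the next row. The recording tableau Q records, in position (i, j), the step at which that cell was added to P.
  Insert 8 (step 1): P = [8];  Q = [1]
  Insert 4 (step 2): P = [4] / [8];  Q = [1] / [2]
  Insert 2 (step 3): P = [2] / [4] / [8];  Q = [1] / [2] / [3]
  Insert 7 (step 4): P = [2, 7] / [4] / [8];  Q = [1, 4] / [2] / [3]
  Insert 1 (step 5): P = [1, 7] / [2] / [4] / [8];  Q = [1, 4] / [2] / [3] / [5]
  Insert 3 (step 6): P = [1, 3] / [2, 7] / [4] / [8];  Q = [1, 4] / [2, 6] / [3] / [5]
  Insert 6 (step 7): P = [1, 3, 6] / [2, 7] / [4] / [8];  Q = [1, 4, 7] / [2, 6] / [3] / [5]
  Insert 5 (step 8): P = [1, 3, 5] / [2, 6] / [4, 7] / [8];  Q = [1, 4, 7] / [2, 6] / [3, 8] / [5]
Final shape: (3, 2, 2, 1).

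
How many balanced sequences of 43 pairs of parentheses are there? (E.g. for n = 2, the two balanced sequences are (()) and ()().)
C_43 = 150853479205085351660700

These balanced parentheses are counted by the Catalan number C_n = (1/(n + 1)) · C(2n, n). For n = 43: C_43 = (1/44) · C(86, 43) = 6637553085023755473070800/44 = 150853479205085351660700.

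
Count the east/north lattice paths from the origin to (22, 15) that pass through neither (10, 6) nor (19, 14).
Number of paths = 4513869440

Inclusion–exclusion. Total paths: C(37, 22) = 9364199760. Through P₁: C(16, 10)·C(21, 12) = 2353791440. Through P₂: C(33, 19)·C(4, 3) = 3275236800. Since P₁ is strictly southwest of P₂, a monotone path through both must visit P₁ then P₂; paths through both = C(16, 10)·C(17, 9)·C(4, 3) = 778697920. Avoid both = 9364199760 − 2353791440 − 3275236800 + 778697920 = 4513869440.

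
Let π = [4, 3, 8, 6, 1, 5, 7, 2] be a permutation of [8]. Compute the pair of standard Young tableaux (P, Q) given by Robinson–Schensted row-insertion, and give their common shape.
P = [1, 2, 7] / [3, 5] / [4, 6] / [8];  Q = [1, 3, 7] / [2, 4] / [5, 6] / [8];  common shape = (3, 2, 2, 1)

Row-insert the values π_1, π_2, … into P one at a time, bumping the leftmost entry strictly greater than the inserted value down to the next row. The recording tableau Q records, in position (i, j), the step at which that cell was added to P.
  Insert 4 (step 1): P = [4];  Q = [1]
  Insert 3 (step 2): P = [3] / [4];  Q = [1] / [2]
  Insert 8 (step 3): P = [3, 8] / [4];  Q = [1, 3] / [2]
  Insert 6 (step 4): P = [3, 6] / [4, 8];  Q = [1, 3] / [2, 4]
  Insert 1 (step 5): P = [1, 6] / [3, 8] / [4];  Q = [1, 3] / [2, 4] / [5]
  Insert 5 (step 6): P = [1, 5] / [3, 6] / [4, 8];  Q = [1, 3] / [2, 4] / [5, 6]
  Insert 7 (step 7): P = [1, 5, 7] / [3, 6] / [4, 8];  Q = [1, 3, 7] / [2, 4] / [5, 6]
  Insert 2 (step 8): P = [1, 2, 7] / [3, 5] / [4, 6] / [8];  Q = [1, 3, 7] / [2, 4] / [5, 6] / [8]
Final shape: (3, 2, 2, 1).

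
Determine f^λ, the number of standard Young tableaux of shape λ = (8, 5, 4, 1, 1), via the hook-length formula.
# SYT of shape (8, 5, 4, 1, 1) = 19399380

Hook-length formula: f^λ = n! / Π hook(c), product over all cells c of the Young diagram. For λ = (8, 5, 4, 1, 1), n = 19 boxes. Hook lengths by row (left-to-right, top-to-bottom): [12, 9, 8, 7, 5, 3, 2, 1]; [8, 5, 4, 3, 1]; [6, 3, 2, 1]; [2]; [1]. Product of hooks = 6270566400. So f^λ = 19! / 6270566400 = 121645100408832000 / 6270566400 = 19399380.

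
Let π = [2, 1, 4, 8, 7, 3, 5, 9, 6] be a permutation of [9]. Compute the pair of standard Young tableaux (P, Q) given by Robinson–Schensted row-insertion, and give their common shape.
P = [1, 3, 5, 6] / [2, 4, 7, 9] / [8];  Q = [1, 3, 4, 8] / [2, 5, 7, 9] / [6];  common shape = (4, 4, 1)

Row-insert the values π_1, π_2, … into P one at a time, bumping the leftmost entry strictly greater than the inserted value down to the next row. The recording tableau Q records, in position (i, j), the step at which that cell was added to P.
  Insert 2 (step 1): P = [2];  Q = [1]
  Insert 1 (step 2): P = [1] / [2];  Q = [1] / [2]
  Insert 4 (step 3): P = [1, 4] / [2];  Q = [1, 3] / [2]
  Insert 8 (step 4): P = [1, 4, 8] / [2];  Q = [1, 3, 4] / [2]
  Insert 7 (step 5): P = [1, 4, 7] / [2, 8];  Q = [1, 3, 4] / [2, 5]
  Insert 3 (step 6): P = [1, 3, 7] / [2, 4] / [8];  Q = [1, 3, 4] / [2, 5] / [6]
  Insert 5 (step 7): P = [1, 3, 5] / [2, 4, 7] / [8];  Q = [1, 3, 4] / [2, 5, 7] / [6]
  Insert 9 (step 8): P = [1, 3, 5, 9] / [2, 4, 7] / [8];  Q = [1, 3, 4, 8] / [2, 5, 7] / [6]
  Insert 6 (step 9): P = [1, 3, 5, 6] / [2, 4, 7, 9] / [8];  Q = [1, 3, 4, 8] / [2, 5, 7, 9] / [6]
Final shape: (4, 4, 1).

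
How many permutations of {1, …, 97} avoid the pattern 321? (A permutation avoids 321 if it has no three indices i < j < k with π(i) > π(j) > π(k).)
C_97 = 14657929356129575437016877846657032761712954950899755100

These 321-avoiding permutations are counted by the Catalan number C_n = (1/(n + 1)) · C(2n, n). For n = 97: C_97 = (1/98) · C(194, 97) = 1436477076900698392827654028972389210647869585188175999800/98 = 14657929356129575437016877846657032761712954950899755100.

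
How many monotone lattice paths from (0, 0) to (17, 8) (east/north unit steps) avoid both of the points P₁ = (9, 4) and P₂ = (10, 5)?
Number of paths = 538890

Inclusion–exclusion. Total paths: C(25, 17) = 1081575. Through P₁: C(13, 9)·C(12, 8) = 353925. Through P₂: C(15, 10)·C(10, 7) = 360360. Since P₁ is strictly southwest of P₂, a monotone path through both must visit P₁ then P₂; paths through both = C(13, 9)·C(2, 1)·C(10, 7) = 171600. Avoid both = 1081575 − 353925 − 360360 + 171600 = 538890.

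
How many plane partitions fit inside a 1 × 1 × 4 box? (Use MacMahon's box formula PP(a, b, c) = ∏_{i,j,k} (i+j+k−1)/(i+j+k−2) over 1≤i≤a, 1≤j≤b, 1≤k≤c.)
PP(1, 1, 4) = 5

Evaluate the triple product over i = 1..1, j = 1..1, k = 1..4. The factors are (2/1) · (3/2) · (4/3) · (5/4). The numerators and denominators telescope so the product is an integer; carrying out the multiplication exactly gives PP(1, 1, 4) = 5.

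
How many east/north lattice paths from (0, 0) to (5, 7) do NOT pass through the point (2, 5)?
Number of paths = 582

Total paths from (0, 0) to (5, 7): C(12, 5) = 792. Paths through (2, 5): (paths (0, 0) → (2, 5)) × (paths (2, 5) → (5, 7)) = C(7, 2) · C(5, 3) = 21 · 10 = 210. Avoidance count = 792 − 210 = 582.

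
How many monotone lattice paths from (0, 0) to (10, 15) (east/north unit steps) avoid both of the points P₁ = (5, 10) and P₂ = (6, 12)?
Number of paths = 2177579

Inclusion–exclusion. Total paths: C(25, 10) = 3268760. Through P₁: C(15, 5)·C(10, 5) = 756756. Through P₂: C(18, 6)·C(7, 4) = 649740. Since P₁ is strictly southwest of P₂, a monotone path through both must visit P₁ then P₂; paths through both = C(15, 5)·C(3, 1)·C(7, 4) = 315315. Avoid both = 3268760 − 756756 − 649740 + 315315 = 2177579.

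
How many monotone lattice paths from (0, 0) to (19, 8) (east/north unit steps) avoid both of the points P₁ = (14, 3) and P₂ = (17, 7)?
Number of paths = 1081803

Inclusion–exclusion. Total paths: C(27, 19) = 2220075. Through P₁: C(17, 14)·C(10, 5) = 171360. Through P₂: C(24, 17)·C(3, 2) = 1038312. Since P₁ is strictly southwest of P₂, a monotone path through both must visit P₁ then P₂; paths through both = C(17, 14)·C(7, 3)·C(3, 2) = 71400. Avoid both = 2220075 − 171360 − 1038312 + 71400 = 1081803.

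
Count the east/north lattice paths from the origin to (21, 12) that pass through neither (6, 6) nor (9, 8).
Number of paths = 277249984

Inclusion–exclusion. Total paths: C(33, 21) = 354817320. Through P₁: C(12, 6)·C(21, 15) = 50139936. Through P₂: C(17, 9)·C(16, 12) = 44244200. Since P₁ is strictly southwest of P₂, a monotone path through both must visit P₁ then P₂; paths through both = C(12, 6)·C(5, 3)·C(16, 12) = 16816800. Avoid both = 354817320 − 50139936 − 44244200 + 16816800 = 277249984.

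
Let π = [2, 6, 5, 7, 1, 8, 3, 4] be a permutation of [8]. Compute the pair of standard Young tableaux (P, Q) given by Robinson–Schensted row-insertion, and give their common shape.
P = [1, 3, 4, 8] / [2, 5, 7] / [6];  Q = [1, 2, 4, 6] / [3, 7, 8] / [5];  common shape = (4, 3, 1)

Row-insert the values π_1, π_2, … into P one at a time, bumping the leftmost entry strictly greater than the inserted value down to the next row. The recording tableau Q records, in position (i, j), the step at which that cell was added to P.
  Insert 2 (step 1): P = [2];  Q = [1]
  Insert 6 (step 2): P = [2, 6];  Q = [1, 2]
  Insert 5 (step 3): P = [2, 5] / [6];  Q = [1, 2] / [3]
  Insert 7 (step 4): P = [2, 5, 7] / [6];  Q = [1, 2, 4] / [3]
  Insert 1 (step 5): P = [1, 5, 7] / [2] / [6];  Q = [1, 2, 4] / [3] / [5]
  Insert 8 (step 6): P = [1, 5, 7, 8] / [2] / [6];  Q = [1, 2, 4, 6] / [3] / [5]
  Insert 3 (step 7): P = [1, 3, 7, 8] / [2, 5] / [6];  Q = [1, 2, 4, 6] / [3, 7] / [5]
  Insert 4 (step 8): P = [1, 3, 4, 8] / [2, 5, 7] / [6];  Q = [1, 2, 4, 6] / [3, 7, 8] / [5]
Final shape: (4, 3, 1).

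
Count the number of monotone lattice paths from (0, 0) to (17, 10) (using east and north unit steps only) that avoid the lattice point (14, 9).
Number of paths = 5167525

Total paths from (0, 0) to (17, 10): C(27, 17) = 8436285. Paths through (14, 9): (paths (0, 0) → (14, 9)) × (paths (14, 9) → (17, 10)) = C(23, 14) · C(4, 3) = 817190 · 4 = 3268760. Avoidance count = 8436285 − 3268760 = 5167525.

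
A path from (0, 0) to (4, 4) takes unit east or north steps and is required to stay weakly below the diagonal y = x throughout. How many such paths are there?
Number of paths = 14

By the reflection principle (André's argument), the number of monotone paths to (4, 4) with n ≤ m that never go above y = x is C(8, 4) − C(8, 5) = 70 − 56 = 14.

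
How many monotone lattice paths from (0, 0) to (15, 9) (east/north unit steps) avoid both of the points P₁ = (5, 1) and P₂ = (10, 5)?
Number of paths = 761834

Inclusion–exclusion. Total paths: C(24, 15) = 1307504. Through P₁: C(6, 5)·C(18, 10) = 262548. Through P₂: C(15, 10)·C(9, 5) = 378378. Since P₁ is strictly southwest of P₂, a monotone path through both must visit P₁ then P₂; paths through both = C(6, 5)·C(9, 5)·C(9, 5) = 95256. Avoid both = 1307504 − 262548 − 378378 + 95256 = 761834.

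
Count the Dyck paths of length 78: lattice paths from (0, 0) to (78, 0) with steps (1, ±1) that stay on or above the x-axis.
C_39 = 680425371729975800390

These Dyck paths are counted by the Catalan number C_n = (1/(n + 1)) · C(2n, n). For n = 39: C_39 = (1/40) · C(78, 39) = 27217014869199032015600/40 = 680425371729975800390.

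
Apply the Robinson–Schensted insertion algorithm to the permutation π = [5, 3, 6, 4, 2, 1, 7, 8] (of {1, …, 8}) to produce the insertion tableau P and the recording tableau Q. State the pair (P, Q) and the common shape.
P = [1, 4, 7, 8] / [2, 6] / [3] / [5];  Q = [1, 3, 7, 8] / [2, 4] / [5] / [6];  common shape = (4, 2, 1, 1)

Row-insert the values π_1, π_2, … into P one at a time, bumping the leftmost entry strictly greater than the inserted value down to the next row. The recording tableau Q records, in position (i, j), the step at which that cell was added to P.
  Insert 5 (step 1): P = [5];  Q = [1]
  Insert 3 (step 2): P = [3] / [5];  Q = [1] / [2]
  Insert 6 (step 3): P = [3, 6] / [5];  Q = [1, 3] / [2]
  Insert 4 (step 4): P = [3, 4] / [5, 6];  Q = [1, 3] / [2, 4]
  Insert 2 (step 5): P = [2, 4] / [3, 6] / [5];  Q = [1, 3] / [2, 4] / [5]
  Insert 1 (step 6): P = [1, 4] / [2, 6] / [3] / [5];  Q = [1, 3] / [2, 4] / [5] / [6]
  Insert 7 (step 7): P = [1, 4, 7] / [2, 6] / [3] / [5];  Q = [1, 3, 7] / [2, 4] / [5] / [6]
  Insert 8 (step 8): P = [1, 4, 7, 8] / [2, 6] / [3] / [5];  Q = [1, 3, 7, 8] / [2, 4] / [5] / [6]
Final shape: (4, 2, 1, 1).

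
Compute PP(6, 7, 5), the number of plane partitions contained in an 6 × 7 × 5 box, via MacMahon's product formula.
PP(6, 7, 5) = 739309710568

Evaluate the triple product over i = 1..6, j = 1..7, k = 1..5. The factors are (2/1) · (3/2) · (4/3) · (5/4) · (6/5) · (3/2) · (4/3) · (5/4) · … (210 factors total). The numerators and denominators telescope so the product is an integer; carrying out the multiplication exactly gives PP(6, 7, 5) = 739309710568.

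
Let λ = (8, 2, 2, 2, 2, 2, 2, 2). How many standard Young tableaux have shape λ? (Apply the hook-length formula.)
# SYT of shape (8, 2, 2, 2, 2, 2, 2, 2) = 36581688

Hook-length formula: f^λ = n! / Π hook(c), product over all cells c of the Young diagram. For λ = (8, 2, 2, 2, 2, 2, 2, 2), n = 22 boxes. Hook lengths by row (left-to-right, top-to-bottom): [15, 14, 6, 5, 4, 3, 2, 1]; [8, 7]; [7, 6]; [6, 5]; [5, 4]; [4, 3]; [3, 2]; [2, 1]. Product of hooks = 30725775360000. So f^λ = 22! / 30725775360000 = 1124000727777607680000 / 30725775360000 = 36581688.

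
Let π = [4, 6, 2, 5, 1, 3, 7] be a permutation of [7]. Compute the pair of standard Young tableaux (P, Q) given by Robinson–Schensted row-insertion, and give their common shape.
P = [1, 3, 7] / [2, 5] / [4, 6];  Q = [1, 2, 7] / [3, 4] / [5, 6];  common shape = (3, 2, 2)

Row-insert the values π_1, π_2, … into P one at a time, bumping the leftmost entry strictly greater than the inserted value down to the next row. The recording tableau Q records, in position (i, j), the step at which that cell was added to P.
  Insert 4 (step 1): P = [4];  Q = [1]
  Insert 6 (step 2): P = [4, 6];  Q = [1, 2]
  Insert 2 (step 3): P = [2, 6] / [4];  Q = [1, 2] / [3]
  Insert 5 (step 4): P = [2, 5] / [4, 6];  Q = [1, 2] / [3, 4]
  Insert 1 (step 5): P = [1, 5] / [2, 6] / [4];  Q = [1, 2] / [3, 4] / [5]
  Insert 3 (step 6): P = [1, 3] / [2, 5] / [4, 6];  Q = [1, 2] / [3, 4] / [5, 6]
  Insert 7 (step 7): P = [1, 3, 7] / [2, 5] / [4, 6];  Q = [1, 2, 7] / [3, 4] / [5, 6]
Final shape: (3, 2, 2).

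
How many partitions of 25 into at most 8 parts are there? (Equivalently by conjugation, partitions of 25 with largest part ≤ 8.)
p(25, parts ≤ 8) = 1090

Use the recurrence p(n, m) = p(n, m−1) + p(n−m, m): either the largest part is < m (count p(n, m−1)) or the largest part is exactly m (remove one copy of m, count p(n−m, m)). With p(0, ·) = 1 this gives p(25, parts ≤ 8) = 1090. (By conjugating Young diagrams, this also counts partitions of 25 into at most 8 parts.)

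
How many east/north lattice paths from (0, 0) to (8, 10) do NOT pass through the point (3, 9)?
Number of paths = 42438

Total paths from (0, 0) to (8, 10): C(18, 8) = 43758. Paths through (3, 9): (paths (0, 0) → (3, 9)) × (paths (3, 9) → (8, 10)) = C(12, 3) · C(6, 5) = 220 · 6 = 1320. Avoidance count = 43758 − 1320 = 42438.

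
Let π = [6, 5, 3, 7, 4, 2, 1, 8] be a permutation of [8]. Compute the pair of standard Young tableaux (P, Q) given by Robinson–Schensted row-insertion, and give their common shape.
P = [1, 4, 8] / [2, 7] / [3] / [5] / [6];  Q = [1, 4, 8] / [2, 5] / [3] / [6] / [7];  common shape = (3, 2, 1, 1, 1)

Row-insert the values π_1, π_2, … into P one at a time, bumping the leftmost entry strictly greater than the inserted value down to the next row. The recording tableau Q records, in position (i, j), the step at which that cell was added to P.
  Insert 6 (step 1): P = [6];  Q = [1]
  Insert 5 (step 2): P = [5] / [6];  Q = [1] / [2]
  Insert 3 (step 3): P = [3] / [5] / [6];  Q = [1] / [2] / [3]
  Insert 7 (step 4): P = [3, 7] / [5] / [6];  Q = [1, 4] / [2] / [3]
  Insert 4 (step 5): P = [3, 4] / [5, 7] / [6];  Q = [1, 4] / [2, 5] / [3]
  Insert 2 (step 6): P = [2, 4] / [3, 7] / [5] / [6];  Q = [1, 4] / [2, 5] / [3] / [6]
  Insert 1 (step 7): P = [1, 4] / [2, 7] / [3] / [5] / [6];  Q = [1, 4] / [2, 5] / [3] / [6] / [7]
  Insert 8 (step 8): P = [1, 4, 8] / [2, 7] / [3] / [5] / [6];  Q = [1, 4, 8] / [2, 5] / [3] / [6] / [7]
Final shape: (3, 2, 1, 1, 1).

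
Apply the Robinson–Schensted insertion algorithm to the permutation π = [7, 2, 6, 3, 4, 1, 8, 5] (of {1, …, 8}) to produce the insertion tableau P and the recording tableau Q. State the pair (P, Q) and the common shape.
P = [1, 3, 4, 5] / [2, 8] / [6] / [7];  Q = [1, 3, 5, 7] / [2, 8] / [4] / [6];  common shape = (4, 2, 1, 1)

Row-insert the values π_1, π_2, … into P one at a time, bumping the leftmost entry strictly greater than the inserted value down to the next row. The recording tableau Q records, in position (i, j), the step at which that cell was added to P.
  Insert 7 (step 1): P = [7];  Q = [1]
  Insert 2 (step 2): P = [2] / [7];  Q = [1] / [2]
  Insert 6 (step 3): P = [2, 6] / [7];  Q = [1, 3] / [2]
  Insert 3 (step 4): P = [2, 3] / [6] / [7];  Q = [1, 3] / [2] / [4]
  Insert 4 (step 5): P = [2, 3, 4] / [6] / [7];  Q = [1, 3, 5] / [2] / [4]
  Insert 1 (step 6): P = [1, 3, 4] / [2] / [6] / [7];  Q = [1, 3, 5] / [2] / [4] / [6]
  Insert 8 (step 7): P = [1, 3, 4, 8] / [2] / [6] / [7];  Q = [1, 3, 5, 7] / [2] / [4] / [6]
  Insert 5 (step 8): P = [1, 3, 4, 5] / [2, 8] / [6] / [7];  Q = [1, 3, 5, 7] / [2, 8] / [4] / [6]
Final shape: (4, 2, 1, 1).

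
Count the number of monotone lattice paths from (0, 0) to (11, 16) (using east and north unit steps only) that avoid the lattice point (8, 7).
Number of paths = 11622195

Total paths from (0, 0) to (11, 16): C(27, 11) = 13037895. Paths through (8, 7): (paths (0, 0) → (8, 7)) × (paths (8, 7) → (11, 16)) = C(15, 8) · C(12, 3) = 6435 · 220 = 1415700. Avoidance count = 13037895 − 1415700 = 11622195.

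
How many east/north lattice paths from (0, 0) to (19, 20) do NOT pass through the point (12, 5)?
Number of paths = 67867938138

Total paths from (0, 0) to (19, 20): C(39, 19) = 68923264410. Paths through (12, 5): (paths (0, 0) → (12, 5)) × (paths (12, 5) → (19, 20)) = C(17, 12) · C(22, 7) = 6188 · 170544 = 1055326272. Avoidance count = 68923264410 − 1055326272 = 67867938138.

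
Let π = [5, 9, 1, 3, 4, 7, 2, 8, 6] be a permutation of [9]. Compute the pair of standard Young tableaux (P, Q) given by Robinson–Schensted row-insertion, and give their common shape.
P = [1, 2, 4, 6, 8] / [3, 7] / [5, 9];  Q = [1, 2, 5, 6, 8] / [3, 4] / [7, 9];  common shape = (5, 2, 2)

Row-insert the values π_1, π_2, … into P one at a time, bumping the leftmost entry strictly greater than the inserted value down to the next row. The recording tableau Q records, in position (i, j), the step at which that cell was added to P.
  Insert 5 (step 1): P = [5];  Q = [1]
  Insert 9 (step 2): P = [5, 9];  Q = [1, 2]
  Insert 1 (step 3): P = [1, 9] / [5];  Q = [1, 2] / [3]
  Insert 3 (step 4): P = [1, 3] / [5, 9];  Q = [1, 2] / [3, 4]
  Insert 4 (step 5): P = [1, 3, 4] / [5, 9];  Q = [1, 2, 5] / [3, 4]
  Insert 7 (step 6): P = [1, 3, 4, 7] / [5, 9];  Q = [1, 2, 5, 6] / [3, 4]
  Insert 2 (step 7): P = [1, 2, 4, 7] / [3, 9] / [5];  Q = [1, 2, 5, 6] / [3, 4] / [7]
  Insert 8 (step 8): P = [1, 2, 4, 7, 8] / [3, 9] / [5];  Q = [1, 2, 5, 6, 8] / [3, 4] / [7]
  Insert 6 (step 9): P = [1, 2, 4, 6, 8] / [3, 7] / [5, 9];  Q = [1, 2, 5, 6, 8] / [3, 4] / [7, 9]
Final shape: (5, 2, 2).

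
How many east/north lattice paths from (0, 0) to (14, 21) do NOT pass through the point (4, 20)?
Number of paths = 2319842514

Total paths from (0, 0) to (14, 21): C(35, 14) = 2319959400. Paths through (4, 20): (paths (0, 0) → (4, 20)) × (paths (4, 20) → (14, 21)) = C(24, 4) · C(11, 10) = 10626 · 11 = 116886. Avoidance count = 2319959400 − 116886 = 2319842514.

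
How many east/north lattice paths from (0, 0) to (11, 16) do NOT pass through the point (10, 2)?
Number of paths = 13036905

Total paths from (0, 0) to (11, 16): C(27, 11) = 13037895. Paths through (10, 2): (paths (0, 0) → (10, 2)) × (paths (10, 2) → (11, 16)) = C(12, 10) · C(15, 1) = 66 · 15 = 990. Avoidance count = 13037895 − 990 = 13036905.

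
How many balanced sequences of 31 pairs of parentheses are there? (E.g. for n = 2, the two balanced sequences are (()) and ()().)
C_31 = 14544636039226909

These balanced parentheses are counted by the Catalan number C_n = (1/(n + 1)) · C(2n, n). For n = 31: C_31 = (1/32) · C(62, 31) = 465428353255261088/32 = 14544636039226909.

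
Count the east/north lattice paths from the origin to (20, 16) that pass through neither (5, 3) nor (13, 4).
Number of paths = 5116583262

Inclusion–exclusion. Total paths: C(36, 20) = 7307872110. Through P₁: C(8, 5)·C(28, 15) = 2096760960. Through P₂: C(17, 13)·C(19, 7) = 119923440. Since P₁ is strictly southwest of P₂, a monotone path through both must visit P₁ then P₂; paths through both = C(8, 5)·C(9, 8)·C(19, 7) = 25395552. Avoid both = 7307872110 − 2096760960 − 119923440 + 25395552 = 5116583262.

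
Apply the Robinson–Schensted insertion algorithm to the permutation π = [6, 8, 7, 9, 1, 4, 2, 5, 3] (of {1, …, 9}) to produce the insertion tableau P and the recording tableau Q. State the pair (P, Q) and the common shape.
P = [1, 2, 3] / [4, 5, 9] / [6, 7] / [8];  Q = [1, 2, 4] / [3, 6, 8] / [5, 9] / [7];  common shape = (3, 3, 2, 1)

Row-insert the values π_1, π_2, … into P one at a time, bumping the leftmost entry strictly greater than the inserted value down to the next row. The recording tableau Q records, in position (i, j), the step at which that cell was added to P.
  Insert 6 (step 1): P = [6];  Q = [1]
  Insert 8 (step 2): P = [6, 8];  Q = [1, 2]
  Insert 7 (step 3): P = [6, 7] / [8];  Q = [1, 2] / [3]
  Insert 9 (step 4): P = [6, 7, 9] / [8];  Q = [1, 2, 4] / [3]
  Insert 1 (step 5): P = [1, 7, 9] / [6] / [8];  Q = [1, 2, 4] / [3] / [5]
  Insert 4 (step 6): P = [1, 4, 9] / [6, 7] / [8];  Q = [1, 2, 4] / [3, 6] / [5]
  Insert 2 (step 7): P = [1, 2, 9] / [4, 7] / [6] / [8];  Q = [1, 2, 4] / [3, 6] / [5] / [7]
  Insert 5 (step 8): P = [1, 2, 5] / [4, 7, 9] / [6] / [8];  Q = [1, 2, 4] / [3, 6, 8] / [5] / [7]
  Insert 3 (step 9): P = [1, 2, 3] / [4, 5, 9] / [6, 7] / [8];  Q = [1, 2, 4] / [3, 6, 8] / [5, 9] / [7]
Final shape: (3, 3, 2, 1).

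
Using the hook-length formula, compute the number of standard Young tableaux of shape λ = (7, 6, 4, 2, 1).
# SYT of shape (7, 6, 4, 2, 1) = 134368000

Hook-length formula: f^λ = n! / Π hook(c), product over all cells c of the Young diagram. For λ = (7, 6, 4, 2, 1), n = 20 boxes. Hook lengths by row (left-to-right, top-to-bottom): [11, 9, 7, 6, 4, 3, 1]; [9, 7, 5, 4, 2, 1]; [6, 4, 2, 1]; [3, 1]; [1]. Product of hooks = 18106260480. So f^λ = 20! / 18106260480 = 2432902008176640000 / 18106260480 = 134368000.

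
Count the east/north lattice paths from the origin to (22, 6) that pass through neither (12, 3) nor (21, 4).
Number of paths = 222310

Inclusion–exclusion. Total paths: C(28, 22) = 376740. Through P₁: C(15, 12)·C(13, 10) = 130130. Through P₂: C(25, 21)·C(3, 1) = 37950. Since P₁ is strictly southwest of P₂, a monotone path through both must visit P₁ then P₂; paths through both = C(15, 12)·C(10, 9)·C(3, 1) = 13650. Avoid both = 376740 − 130130 − 37950 + 13650 = 222310.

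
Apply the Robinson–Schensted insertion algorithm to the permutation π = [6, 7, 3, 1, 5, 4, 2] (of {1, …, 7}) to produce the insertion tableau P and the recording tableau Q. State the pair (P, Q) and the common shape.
P = [1, 2] / [3, 4] / [5, 7] / [6];  Q = [1, 2] / [3, 5] / [4, 6] / [7];  common shape = (2, 2, 2, 1)

Row-insert the values π_1, π_2, … into P one at a time, bumping the leftmost entry strictly greater than the inserted value down to the next row. The recording tableau Q records, in position (i, j), the step at which that cell was added to P.
  Insert 6 (step 1): P = [6];  Q = [1]
  Insert 7 (step 2): P = [6, 7];  Q = [1, 2]
  Insert 3 (step 3): P = [3, 7] / [6];  Q = [1, 2] / [3]
  Insert 1 (step 4): P = [1, 7] / [3] / [6];  Q = [1, 2] / [3] / [4]
  Insert 5 (step 5): P = [1, 5] / [3, 7] / [6];  Q = [1, 2] / [3, 5] / [4]
  Insert 4 (step 6): P = [1, 4] / [3, 5] / [6, 7];  Q = [1, 2] / [3, 5] / [4, 6]
  Insert 2 (step 7): P = [1, 2] / [3, 4] / [5, 7] / [6];  Q = [1, 2] / [3, 5] / [4, 6] / [7]
Final shape: (2, 2, 2, 1).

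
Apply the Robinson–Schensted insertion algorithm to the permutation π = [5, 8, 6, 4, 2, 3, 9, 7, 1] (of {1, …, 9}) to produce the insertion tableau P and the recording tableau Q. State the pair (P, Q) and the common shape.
P = [1, 3, 7] / [2, 6, 9] / [4] / [5] / [8];  Q = [1, 2, 7] / [3, 6, 8] / [4] / [5] / [9];  common shape = (3, 3, 1, 1, 1)

Row-insert the values π_1, π_2, … into P one at a time, bumping the leftmost entry strictly greater than the inserted value down to the next row. The recording tableau Q records, in position (i, j), the step at which that cell was added to P.
  Insert 5 (step 1): P = [5];  Q = [1]
  Insert 8 (step 2): P = [5, 8];  Q = [1, 2]
  Insert 6 (step 3): P = [5, 6] / [8];  Q = [1, 2] / [3]
  Insert 4 (step 4): P = [4, 6] / [5] / [8];  Q = [1, 2] / [3] / [4]
  Insert 2 (step 5): P = [2, 6] / [4] / [5] / [8];  Q = [1, 2] / [3] / [4] / [5]
  Insert 3 (step 6): P = [2, 3] / [4, 6] / [5] / [8];  Q = [1, 2] / [3, 6] / [4] / [5]
  Insert 9 (step 7): P = [2, 3, 9] / [4, 6] / [5] / [8];  Q = [1, 2, 7] / [3, 6] / [4] / [5]
  Insert 7 (step 8): P = [2, 3, 7] / [4, 6, 9] / [5] / [8];  Q = [1, 2, 7] / [3, 6, 8] / [4] / [5]
  Insert 1 (step 9): P = [1, 3, 7] / [2, 6, 9] / [4] / [5] / [8];  Q = [1, 2, 7] / [3, 6, 8] / [4] / [5] / [9]
Final shape: (3, 3, 1, 1, 1).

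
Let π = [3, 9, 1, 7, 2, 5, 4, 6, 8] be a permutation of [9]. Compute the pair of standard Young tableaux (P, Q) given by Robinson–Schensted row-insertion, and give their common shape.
P = [1, 2, 4, 6, 8] / [3, 5] / [7] / [9];  Q = [1, 2, 6, 8, 9] / [3, 4] / [5] / [7];  common shape = (5, 2, 1, 1)

Row-insert the values π_1, π_2, … into P one at a time, bumping the leftmost entry strictly greater than the inserted value down to the next row. The recording tableau Q records, in position (i, j), the step at which that cell was added to P.
  Insert 3 (step 1): P = [3];  Q = [1]
  Insert 9 (step 2): P = [3, 9];  Q = [1, 2]
  Insert 1 (step 3): P = [1, 9] / [3];  Q = [1, 2] / [3]
  Insert 7 (step 4): P = [1, 7] / [3, 9];  Q = [1, 2] / [3, 4]
  Insert 2 (step 5): P = [1, 2] / [3, 7] / [9];  Q = [1, 2] / [3, 4] / [5]
  Insert 5 (step 6): P = [1, 2, 5] / [3, 7] / [9];  Q = [1, 2, 6] / [3, 4] / [5]
  Insert 4 (step 7): P = [1, 2, 4] / [3, 5] / [7] / [9];  Q = [1, 2, 6] / [3, 4] / [5] / [7]
  Insert 6 (step 8): P = [1, 2, 4, 6] / [3, 5] / [7] / [9];  Q = [1, 2, 6, 8] / [3, 4] / [5] / [7]
  Insert 8 (step 9): P = [1, 2, 4, 6, 8] / [3, 5] / [7] / [9];  Q = [1, 2, 6, 8, 9] / [3, 4] / [5] / [7]
Final shape: (5, 2, 1, 1).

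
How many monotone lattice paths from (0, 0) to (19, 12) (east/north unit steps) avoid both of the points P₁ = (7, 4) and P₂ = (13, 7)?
Number of paths = 76542825

Inclusion–exclusion. Total paths: C(31, 19) = 141120525. Through P₁: C(11, 7)·C(20, 12) = 41570100. Through P₂: C(20, 13)·C(11, 6) = 35814240. Since P₁ is strictly southwest of P₂, a monotone path through both must visit P₁ then P₂; paths through both = C(11, 7)·C(9, 6)·C(11, 6) = 12806640. Avoid both = 141120525 − 41570100 − 35814240 + 12806640 = 76542825.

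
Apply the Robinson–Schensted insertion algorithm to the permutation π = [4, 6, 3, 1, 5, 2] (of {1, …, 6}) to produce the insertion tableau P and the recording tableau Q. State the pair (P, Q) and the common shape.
P = [1, 2] / [3, 5] / [4, 6];  Q = [1, 2] / [3, 5] / [4, 6];  common shape = (2, 2, 2)

Row-insert the values π_1, π_2, … into P one at a time, bumping the leftmost entry strictly greater than the inserted value down to the next row. The recording tableau Q records, in position (i, j), the step at which that cell was added to P.
  Insert 4 (step 1): P = [4];  Q = [1]
  Insert 6 (step 2): P = [4, 6];  Q = [1, 2]
  Insert 3 (step 3): P = [3, 6] / [4];  Q = [1, 2] / [3]
  Insert 1 (step 4): P = [1, 6] / [3] / [4];  Q = [1, 2] / [3] / [4]
  Insert 5 (step 5): P = [1, 5] / [3, 6] / [4];  Q = [1, 2] / [3, 5] / [4]
  Insert 2 (step 6): P = [1, 2] / [3, 5] / [4, 6];  Q = [1, 2] / [3, 5] / [4, 6]
Final shape: (2, 2, 2).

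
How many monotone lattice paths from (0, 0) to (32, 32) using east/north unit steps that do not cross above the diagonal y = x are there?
C_32 = 55534064877048198

These NE paths below the diagonal are counted by the Catalan number C_n = (1/(n + 1)) · C(2n, n). For n = 32: C_32 = (1/33) · C(64, 32) = 1832624140942590534/33 = 55534064877048198.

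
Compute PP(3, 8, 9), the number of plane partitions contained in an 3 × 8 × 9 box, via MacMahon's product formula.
PP(3, 8, 9) = 198520691512

Evaluate the triple product over i = 1..3, j = 1..8, k = 1..9. The factors are (2/1) · (3/2) · (4/3) · (5/4) · (6/5) · (7/6) · (8/7) · (9/8) · … (216 factors total). The numerators and denominators telescope so the product is an integer; carrying out the multiplication exactly gives PP(3, 8, 9) = 198520691512.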